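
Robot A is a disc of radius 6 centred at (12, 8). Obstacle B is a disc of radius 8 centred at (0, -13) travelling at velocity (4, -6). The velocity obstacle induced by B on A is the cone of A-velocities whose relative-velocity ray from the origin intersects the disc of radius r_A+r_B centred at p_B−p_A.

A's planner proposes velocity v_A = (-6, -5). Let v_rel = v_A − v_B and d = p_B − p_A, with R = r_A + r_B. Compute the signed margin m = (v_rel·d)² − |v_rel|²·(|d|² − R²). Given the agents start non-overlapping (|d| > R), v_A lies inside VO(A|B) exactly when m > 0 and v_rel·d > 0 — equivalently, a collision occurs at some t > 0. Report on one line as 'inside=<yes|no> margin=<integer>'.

d = (-12, -21),  |d|² = 585;  R = 6+8 = 14,  c = 585−14² = 389
v_rel = (-10, 1),  |v_rel|² = 101;  v_rel·d = (-10)·(-12) + (1)·(-21) = 99
101·t² − 198·t + 389 = 0  ⇒  m = 99² − 101·389 = -29488
m = -29488 < 0,  v_rel·d = 99 > 0  ⇒  outside

inside=no margin=-29488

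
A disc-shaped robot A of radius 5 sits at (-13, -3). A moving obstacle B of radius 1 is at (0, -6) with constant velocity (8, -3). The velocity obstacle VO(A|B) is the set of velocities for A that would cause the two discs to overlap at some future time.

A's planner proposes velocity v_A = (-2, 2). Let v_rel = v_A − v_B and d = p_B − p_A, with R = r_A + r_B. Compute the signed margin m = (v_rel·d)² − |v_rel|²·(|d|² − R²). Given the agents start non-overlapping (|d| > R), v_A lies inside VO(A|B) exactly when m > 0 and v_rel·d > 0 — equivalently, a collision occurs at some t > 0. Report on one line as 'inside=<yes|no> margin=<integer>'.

d = (13, -3),  |d|² = 178;  R = 5+1 = 6,  c = 178−6² = 142
v_rel = (-10, 5),  |v_rel|² = 125;  v_rel·d = (-10)·(13) + (5)·(-3) = -145
125·t² + 290·t + 142 = 0  ⇒  m = (-145)² − 125·142 = 3275
m = 3275 > 0,  v_rel·d = -145 < 0  ⇒  outside

inside=no margin=3275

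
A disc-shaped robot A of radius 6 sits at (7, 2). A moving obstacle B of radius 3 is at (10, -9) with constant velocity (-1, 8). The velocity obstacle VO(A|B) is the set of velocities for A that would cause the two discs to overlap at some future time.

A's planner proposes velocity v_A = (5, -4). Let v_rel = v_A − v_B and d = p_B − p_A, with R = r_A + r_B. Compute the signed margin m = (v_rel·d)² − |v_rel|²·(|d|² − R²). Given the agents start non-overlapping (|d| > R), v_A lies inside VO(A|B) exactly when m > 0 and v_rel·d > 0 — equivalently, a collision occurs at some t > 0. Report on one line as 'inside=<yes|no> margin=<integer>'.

d = (3, -11),  |d|² = 130;  R = 6+3 = 9,  c = 130−9² = 49
v_rel = (6, -12),  |v_rel|² = 180;  v_rel·d = (6)·(3) + (-12)·(-11) = 150
180·t² − 300·t + 49 = 0  ⇒  m = 150² − 180·49 = 13680
m = 13680 > 0,  v_rel·d = 150 > 0  ⇒  inside

inside=yes margin=13680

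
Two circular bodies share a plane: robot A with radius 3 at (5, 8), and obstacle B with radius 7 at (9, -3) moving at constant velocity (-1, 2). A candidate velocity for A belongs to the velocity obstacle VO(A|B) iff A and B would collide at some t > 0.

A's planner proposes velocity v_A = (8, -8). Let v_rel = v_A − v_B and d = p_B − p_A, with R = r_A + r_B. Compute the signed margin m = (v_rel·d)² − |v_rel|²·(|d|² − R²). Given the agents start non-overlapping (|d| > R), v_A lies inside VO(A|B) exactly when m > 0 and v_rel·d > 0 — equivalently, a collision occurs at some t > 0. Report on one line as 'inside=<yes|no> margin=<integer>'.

d = (4, -11),  |d|² = 137;  R = 3+7 = 10,  c = 137−10² = 37
v_rel = (9, -10),  |v_rel|² = 181;  v_rel·d = (9)·(4) + (-10)·(-11) = 146
181·t² − 292·t + 37 = 0  ⇒  m = 146² − 181·37 = 14619
m = 14619 > 0,  v_rel·d = 146 > 0  ⇒  inside

inside=yes margin=14619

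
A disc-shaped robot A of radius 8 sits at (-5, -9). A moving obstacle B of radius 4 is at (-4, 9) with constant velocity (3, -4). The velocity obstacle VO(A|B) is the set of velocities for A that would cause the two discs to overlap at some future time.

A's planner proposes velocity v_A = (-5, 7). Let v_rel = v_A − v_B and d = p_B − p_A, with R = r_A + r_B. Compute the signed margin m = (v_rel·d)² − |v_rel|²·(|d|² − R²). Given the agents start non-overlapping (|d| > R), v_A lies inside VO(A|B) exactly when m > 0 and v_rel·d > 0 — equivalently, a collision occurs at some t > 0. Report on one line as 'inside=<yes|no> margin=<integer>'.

d = (1, 18),  |d|² = 325;  R = 8+4 = 12,  c = 325−12² = 181
v_rel = (-8, 11),  |v_rel|² = 185;  v_rel·d = (-8)·(1) + (11)·(18) = 190
185·t² − 380·t + 181 = 0  ⇒  m = 190² − 185·181 = 2615
m = 2615 > 0,  v_rel·d = 190 > 0  ⇒  inside

inside=yes margin=2615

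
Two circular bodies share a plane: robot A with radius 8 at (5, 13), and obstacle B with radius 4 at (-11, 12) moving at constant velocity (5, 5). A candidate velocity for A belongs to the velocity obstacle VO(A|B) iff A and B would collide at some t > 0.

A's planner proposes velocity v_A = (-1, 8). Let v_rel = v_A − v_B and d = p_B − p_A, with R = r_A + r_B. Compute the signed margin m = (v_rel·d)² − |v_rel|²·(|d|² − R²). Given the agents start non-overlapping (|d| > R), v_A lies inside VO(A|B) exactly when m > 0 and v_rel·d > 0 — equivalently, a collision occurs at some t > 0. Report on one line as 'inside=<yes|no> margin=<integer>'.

d = (-16, -1),  |d|² = 257;  R = 8+4 = 12,  c = 257−12² = 113
v_rel = (-6, 3),  |v_rel|² = 45;  v_rel·d = (-6)·(-16) + (3)·(-1) = 93
45·t² − 186·t + 113 = 0  ⇒  m = 93² − 45·113 = 3564
m = 3564 > 0,  v_rel·d = 93 > 0  ⇒  inside

inside=yes margin=3564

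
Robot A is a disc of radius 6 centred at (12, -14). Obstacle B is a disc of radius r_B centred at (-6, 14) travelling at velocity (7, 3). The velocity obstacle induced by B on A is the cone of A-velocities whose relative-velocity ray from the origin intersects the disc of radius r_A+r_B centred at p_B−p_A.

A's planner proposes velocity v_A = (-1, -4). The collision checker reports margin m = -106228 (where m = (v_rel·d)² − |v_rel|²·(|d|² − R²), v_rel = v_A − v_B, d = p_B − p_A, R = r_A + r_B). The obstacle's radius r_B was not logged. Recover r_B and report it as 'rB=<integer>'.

m = -106228
d = (-18, 28);  v_rel = (-8, -7),  |v_rel|² = 113
v_rel×d = (-8)·(28) − (-7)·(-18) = -350
since m = R²·113 − (-350)²:  R² = (122500 + -106228) / 113 = 144
R = √144 = 12  ⇒  r_B = 12 − 6 = 6

rB=6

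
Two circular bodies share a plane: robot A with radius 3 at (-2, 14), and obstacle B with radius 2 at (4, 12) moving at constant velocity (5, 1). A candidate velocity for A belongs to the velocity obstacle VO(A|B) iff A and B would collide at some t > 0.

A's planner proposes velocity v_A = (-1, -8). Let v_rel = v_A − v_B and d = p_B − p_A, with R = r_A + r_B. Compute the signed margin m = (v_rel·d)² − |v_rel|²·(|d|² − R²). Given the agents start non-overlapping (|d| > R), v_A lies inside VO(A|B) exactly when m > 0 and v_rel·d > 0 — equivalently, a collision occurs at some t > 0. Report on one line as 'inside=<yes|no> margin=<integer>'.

d = (6, -2),  |d|² = 40;  R = 3+2 = 5,  c = 40−5² = 15
v_rel = (-6, -9),  |v_rel|² = 117;  v_rel·d = (-6)·(6) + (-9)·(-2) = -18
117·t² + 36·t + 15 = 0  ⇒  m = (-18)² − 117·15 = -1431
m = -1431 < 0,  v_rel·d = -18 < 0  ⇒  outside

inside=no margin=-1431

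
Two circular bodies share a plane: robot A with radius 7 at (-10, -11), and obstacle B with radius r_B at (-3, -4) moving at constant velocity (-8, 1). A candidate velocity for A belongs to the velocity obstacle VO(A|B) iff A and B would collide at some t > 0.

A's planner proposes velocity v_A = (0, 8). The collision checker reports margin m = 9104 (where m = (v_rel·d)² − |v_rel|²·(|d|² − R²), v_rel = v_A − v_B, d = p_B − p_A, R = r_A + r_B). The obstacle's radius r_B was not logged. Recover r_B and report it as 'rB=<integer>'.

m = 9104
d = (7, 7);  v_rel = (8, 7),  |v_rel|² = 113
v_rel×d = (8)·(7) − (7)·(7) = 7
since m = R²·113 − 7²:  R² = (49 + 9104) / 113 = 81
R = √81 = 9  ⇒  r_B = 9 − 7 = 2

rB=2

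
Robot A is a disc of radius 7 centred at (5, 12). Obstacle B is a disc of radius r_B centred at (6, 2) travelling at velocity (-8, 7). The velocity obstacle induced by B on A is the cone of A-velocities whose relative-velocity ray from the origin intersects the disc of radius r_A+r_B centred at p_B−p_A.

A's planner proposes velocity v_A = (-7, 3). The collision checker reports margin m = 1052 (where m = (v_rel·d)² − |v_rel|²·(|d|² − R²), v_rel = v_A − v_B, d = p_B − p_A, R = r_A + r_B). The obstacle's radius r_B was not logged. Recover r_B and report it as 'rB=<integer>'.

m = 1052
d = (1, -10);  v_rel = (1, -4),  |v_rel|² = 17
v_rel×d = (1)·(-10) − (-4)·(1) = -6
since m = R²·17 − (-6)²:  R² = (36 + 1052) / 17 = 64
R = √64 = 8  ⇒  r_B = 8 − 7 = 1

rB=1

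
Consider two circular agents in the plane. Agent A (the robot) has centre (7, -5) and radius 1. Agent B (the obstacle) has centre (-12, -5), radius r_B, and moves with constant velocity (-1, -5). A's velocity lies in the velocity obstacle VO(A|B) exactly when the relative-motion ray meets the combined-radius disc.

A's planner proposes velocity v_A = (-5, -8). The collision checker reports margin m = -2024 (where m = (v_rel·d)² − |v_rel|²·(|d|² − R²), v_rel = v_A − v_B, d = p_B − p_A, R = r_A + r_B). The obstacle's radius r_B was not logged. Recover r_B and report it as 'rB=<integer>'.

m = -2024
d = (-19, 0);  v_rel = (-4, -3),  |v_rel|² = 25
v_rel×d = (-4)·(0) − (-3)·(-19) = -57
since m = R²·25 − (-57)²:  R² = (3249 + -2024) / 25 = 49
R = √49 = 7  ⇒  r_B = 7 − 1 = 6

rB=6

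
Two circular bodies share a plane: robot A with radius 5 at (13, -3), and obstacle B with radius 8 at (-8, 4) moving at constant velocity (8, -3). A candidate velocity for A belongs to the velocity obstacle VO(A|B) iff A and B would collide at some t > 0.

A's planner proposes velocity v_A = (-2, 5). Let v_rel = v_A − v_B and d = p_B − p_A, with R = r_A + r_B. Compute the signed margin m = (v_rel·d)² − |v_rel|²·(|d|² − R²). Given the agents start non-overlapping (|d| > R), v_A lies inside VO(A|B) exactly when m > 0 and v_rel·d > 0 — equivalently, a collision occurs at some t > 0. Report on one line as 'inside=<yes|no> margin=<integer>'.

d = (-21, 7),  |d|² = 490;  R = 5+8 = 13,  c = 490−13² = 321
v_rel = (-10, 8),  |v_rel|² = 164;  v_rel·d = (-10)·(-21) + (8)·(7) = 266
164·t² − 532·t + 321 = 0  ⇒  m = 266² − 164·321 = 18112
m = 18112 > 0,  v_rel·d = 266 > 0  ⇒  inside

inside=yes margin=18112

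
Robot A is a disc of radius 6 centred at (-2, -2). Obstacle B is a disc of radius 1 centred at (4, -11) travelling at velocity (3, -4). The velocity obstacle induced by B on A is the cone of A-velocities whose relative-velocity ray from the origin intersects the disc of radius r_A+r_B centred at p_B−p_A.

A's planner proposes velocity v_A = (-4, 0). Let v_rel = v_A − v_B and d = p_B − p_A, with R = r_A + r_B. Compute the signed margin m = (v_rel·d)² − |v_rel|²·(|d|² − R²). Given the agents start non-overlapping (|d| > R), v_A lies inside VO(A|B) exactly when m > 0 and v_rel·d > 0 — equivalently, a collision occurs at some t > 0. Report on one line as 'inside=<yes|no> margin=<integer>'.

d = (6, -9),  |d|² = 117;  R = 6+1 = 7,  c = 117−7² = 68
v_rel = (-7, 4),  |v_rel|² = 65;  v_rel·d = (-7)·(6) + (4)·(-9) = -78
65·t² + 156·t + 68 = 0  ⇒  m = (-78)² − 65·68 = 1664
m = 1664 > 0,  v_rel·d = -78 < 0  ⇒  outside

inside=no margin=1664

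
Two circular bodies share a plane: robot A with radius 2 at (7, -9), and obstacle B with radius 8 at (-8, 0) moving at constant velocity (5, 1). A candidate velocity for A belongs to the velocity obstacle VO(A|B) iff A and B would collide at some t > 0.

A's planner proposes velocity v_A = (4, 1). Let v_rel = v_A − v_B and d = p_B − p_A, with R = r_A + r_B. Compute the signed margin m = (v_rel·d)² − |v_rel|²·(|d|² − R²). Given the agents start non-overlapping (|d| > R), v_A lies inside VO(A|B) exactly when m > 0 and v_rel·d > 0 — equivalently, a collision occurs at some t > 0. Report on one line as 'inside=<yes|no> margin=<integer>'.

d = (-15, 9),  |d|² = 306;  R = 2+8 = 10,  c = 306−10² = 206
v_rel = (-1, 0),  |v_rel|² = 1;  v_rel·d = (-1)·(-15) + (0)·(9) = 15
1·t² − 30·t + 206 = 0  ⇒  m = 15² − 1·206 = 19
m = 19 > 0,  v_rel·d = 15 > 0  ⇒  inside

inside=yes margin=19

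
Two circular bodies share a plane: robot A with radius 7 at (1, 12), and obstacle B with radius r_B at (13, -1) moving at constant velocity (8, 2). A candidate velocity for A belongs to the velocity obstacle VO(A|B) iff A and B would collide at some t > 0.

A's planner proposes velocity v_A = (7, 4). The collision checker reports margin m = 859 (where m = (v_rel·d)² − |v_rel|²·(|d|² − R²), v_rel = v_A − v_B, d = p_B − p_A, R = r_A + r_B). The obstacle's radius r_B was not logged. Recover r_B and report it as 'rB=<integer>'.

m = 859
d = (12, -13);  v_rel = (-1, 2),  |v_rel|² = 5
v_rel×d = (-1)·(-13) − (2)·(12) = -11
since m = R²·5 − (-11)²:  R² = (121 + 859) / 5 = 196
R = √196 = 14  ⇒  r_B = 14 − 7 = 7

rB=7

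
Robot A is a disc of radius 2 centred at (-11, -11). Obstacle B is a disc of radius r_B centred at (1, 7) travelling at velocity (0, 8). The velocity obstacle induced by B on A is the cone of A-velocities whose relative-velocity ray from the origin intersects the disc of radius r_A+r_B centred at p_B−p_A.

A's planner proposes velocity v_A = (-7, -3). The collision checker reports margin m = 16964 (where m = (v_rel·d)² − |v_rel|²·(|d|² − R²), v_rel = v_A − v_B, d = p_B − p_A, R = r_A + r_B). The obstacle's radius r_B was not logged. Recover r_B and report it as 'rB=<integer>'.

m = 16964
d = (12, 18);  v_rel = (-7, -11),  |v_rel|² = 170
v_rel×d = (-7)·(18) − (-11)·(12) = 6
since m = R²·170 − 6²:  R² = (36 + 16964) / 170 = 100
R = √100 = 10  ⇒  r_B = 10 − 2 = 8

rB=8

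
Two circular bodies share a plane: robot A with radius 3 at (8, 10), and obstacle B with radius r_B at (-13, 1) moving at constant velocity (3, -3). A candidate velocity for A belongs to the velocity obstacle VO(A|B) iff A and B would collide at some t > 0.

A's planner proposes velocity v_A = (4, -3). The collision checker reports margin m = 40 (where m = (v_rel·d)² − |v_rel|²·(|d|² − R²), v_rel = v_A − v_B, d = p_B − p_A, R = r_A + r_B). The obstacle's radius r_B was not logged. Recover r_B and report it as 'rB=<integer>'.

m = 40
d = (-21, -9);  v_rel = (1, 0),  |v_rel|² = 1
v_rel×d = (1)·(-9) − (0)·(-21) = -9
since m = R²·1 − (-9)²:  R² = (81 + 40) / 1 = 121
R = √121 = 11  ⇒  r_B = 11 − 3 = 8

rB=8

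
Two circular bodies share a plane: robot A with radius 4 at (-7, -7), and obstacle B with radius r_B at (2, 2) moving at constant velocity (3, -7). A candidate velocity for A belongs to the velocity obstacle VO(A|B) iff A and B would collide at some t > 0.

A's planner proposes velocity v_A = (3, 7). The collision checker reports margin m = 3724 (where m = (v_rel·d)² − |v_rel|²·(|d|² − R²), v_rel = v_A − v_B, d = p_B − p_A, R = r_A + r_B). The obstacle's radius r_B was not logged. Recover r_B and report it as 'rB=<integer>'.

m = 3724
d = (9, 9);  v_rel = (0, 14),  |v_rel|² = 196
v_rel×d = (0)·(9) − (14)·(9) = -126
since m = R²·196 − (-126)²:  R² = (15876 + 3724) / 196 = 100
R = √100 = 10  ⇒  r_B = 10 − 4 = 6

rB=6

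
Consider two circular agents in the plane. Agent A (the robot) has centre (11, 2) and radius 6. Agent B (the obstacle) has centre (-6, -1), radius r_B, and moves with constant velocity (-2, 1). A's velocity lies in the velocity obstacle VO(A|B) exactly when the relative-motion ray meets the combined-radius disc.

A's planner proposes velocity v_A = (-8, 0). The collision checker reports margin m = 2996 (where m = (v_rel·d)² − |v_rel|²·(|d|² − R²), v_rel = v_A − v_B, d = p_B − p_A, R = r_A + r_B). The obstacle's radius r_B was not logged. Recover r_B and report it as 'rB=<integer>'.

m = 2996
d = (-17, -3);  v_rel = (-6, -1),  |v_rel|² = 37
v_rel×d = (-6)·(-3) − (-1)·(-17) = 1
since m = R²·37 − 1²:  R² = (1 + 2996) / 37 = 81
R = √81 = 9  ⇒  r_B = 9 − 6 = 3

rB=3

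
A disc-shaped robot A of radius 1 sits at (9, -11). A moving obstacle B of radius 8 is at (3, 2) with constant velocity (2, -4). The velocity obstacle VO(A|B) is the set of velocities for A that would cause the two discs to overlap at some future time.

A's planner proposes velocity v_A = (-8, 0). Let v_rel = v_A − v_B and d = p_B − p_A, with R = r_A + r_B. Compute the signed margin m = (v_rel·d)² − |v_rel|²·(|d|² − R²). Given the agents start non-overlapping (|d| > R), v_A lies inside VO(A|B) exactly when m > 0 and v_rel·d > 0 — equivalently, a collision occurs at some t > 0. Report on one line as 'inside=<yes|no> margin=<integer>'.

d = (-6, 13),  |d|² = 205;  R = 1+8 = 9,  c = 205−9² = 124
v_rel = (-10, 4),  |v_rel|² = 116;  v_rel·d = (-10)·(-6) + (4)·(13) = 112
116·t² − 224·t + 124 = 0  ⇒  m = 112² − 116·124 = -1840
m = -1840 < 0,  v_rel·d = 112 > 0  ⇒  outside

inside=no margin=-1840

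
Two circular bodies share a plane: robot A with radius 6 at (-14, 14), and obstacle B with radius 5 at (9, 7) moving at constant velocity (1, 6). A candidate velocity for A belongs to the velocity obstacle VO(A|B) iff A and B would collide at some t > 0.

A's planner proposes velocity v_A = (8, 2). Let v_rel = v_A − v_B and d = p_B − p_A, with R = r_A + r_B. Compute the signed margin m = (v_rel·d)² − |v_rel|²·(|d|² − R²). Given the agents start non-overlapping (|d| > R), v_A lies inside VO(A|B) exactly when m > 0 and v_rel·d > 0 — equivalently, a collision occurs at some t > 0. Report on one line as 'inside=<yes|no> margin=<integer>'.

d = (23, -7),  |d|² = 578;  R = 6+5 = 11,  c = 578−11² = 457
v_rel = (7, -4),  |v_rel|² = 65;  v_rel·d = (7)·(23) + (-4)·(-7) = 189
65·t² − 378·t + 457 = 0  ⇒  m = 189² − 65·457 = 6016
m = 6016 > 0,  v_rel·d = 189 > 0  ⇒  inside

inside=yes margin=6016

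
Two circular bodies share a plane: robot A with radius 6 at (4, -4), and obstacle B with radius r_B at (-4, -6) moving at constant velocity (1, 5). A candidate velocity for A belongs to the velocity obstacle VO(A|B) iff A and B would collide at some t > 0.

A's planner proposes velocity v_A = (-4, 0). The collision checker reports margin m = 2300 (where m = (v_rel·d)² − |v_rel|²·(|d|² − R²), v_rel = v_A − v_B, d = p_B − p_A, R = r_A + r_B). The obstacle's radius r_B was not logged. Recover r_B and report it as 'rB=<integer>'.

m = 2300
d = (-8, -2);  v_rel = (-5, -5),  |v_rel|² = 50
v_rel×d = (-5)·(-2) − (-5)·(-8) = -30
since m = R²·50 − (-30)²:  R² = (900 + 2300) / 50 = 64
R = √64 = 8  ⇒  r_B = 8 − 6 = 2

rB=2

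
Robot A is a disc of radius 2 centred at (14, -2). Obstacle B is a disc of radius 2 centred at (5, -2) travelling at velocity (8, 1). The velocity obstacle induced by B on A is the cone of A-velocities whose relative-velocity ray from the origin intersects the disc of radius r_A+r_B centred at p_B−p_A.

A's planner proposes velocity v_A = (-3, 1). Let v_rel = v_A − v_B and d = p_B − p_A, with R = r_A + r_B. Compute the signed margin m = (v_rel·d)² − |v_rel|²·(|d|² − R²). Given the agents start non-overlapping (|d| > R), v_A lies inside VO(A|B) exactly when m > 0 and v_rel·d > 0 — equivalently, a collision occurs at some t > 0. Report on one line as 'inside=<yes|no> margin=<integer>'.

d = (-9, 0),  |d|² = 81;  R = 2+2 = 4,  c = 81−4² = 65
v_rel = (-11, 0),  |v_rel|² = 121;  v_rel·d = (-11)·(-9) + (0)·(0) = 99
121·t² − 198·t + 65 = 0  ⇒  m = 99² − 121·65 = 1936
m = 1936 > 0,  v_rel·d = 99 > 0  ⇒  inside

inside=yes margin=1936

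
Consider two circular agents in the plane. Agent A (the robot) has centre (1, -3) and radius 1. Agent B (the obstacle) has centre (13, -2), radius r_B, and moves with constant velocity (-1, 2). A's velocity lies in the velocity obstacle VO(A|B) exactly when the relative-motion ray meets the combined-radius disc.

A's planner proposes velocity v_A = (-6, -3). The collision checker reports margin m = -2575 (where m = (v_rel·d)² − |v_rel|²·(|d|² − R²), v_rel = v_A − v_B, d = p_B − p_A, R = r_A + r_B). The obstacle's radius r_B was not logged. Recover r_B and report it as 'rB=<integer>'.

m = -2575
d = (12, 1);  v_rel = (-5, -5),  |v_rel|² = 50
v_rel×d = (-5)·(1) − (-5)·(12) = 55
since m = R²·50 − 55²:  R² = (3025 + -2575) / 50 = 9
R = √9 = 3  ⇒  r_B = 3 − 1 = 2

rB=2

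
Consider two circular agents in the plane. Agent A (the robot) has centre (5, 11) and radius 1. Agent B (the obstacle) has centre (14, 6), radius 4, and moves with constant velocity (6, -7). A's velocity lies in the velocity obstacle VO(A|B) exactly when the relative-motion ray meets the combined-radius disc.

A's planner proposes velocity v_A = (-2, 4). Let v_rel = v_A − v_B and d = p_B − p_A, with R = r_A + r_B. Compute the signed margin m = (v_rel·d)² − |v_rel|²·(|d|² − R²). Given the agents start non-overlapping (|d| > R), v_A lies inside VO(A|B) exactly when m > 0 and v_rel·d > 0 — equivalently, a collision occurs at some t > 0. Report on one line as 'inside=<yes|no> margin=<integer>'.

d = (9, -5),  |d|² = 106;  R = 1+4 = 5,  c = 106−5² = 81
v_rel = (-8, 11),  |v_rel|² = 185;  v_rel·d = (-8)·(9) + (11)·(-5) = -127
185·t² + 254·t + 81 = 0  ⇒  m = (-127)² − 185·81 = 1144
m = 1144 > 0,  v_rel·d = -127 < 0  ⇒  outside

inside=no margin=1144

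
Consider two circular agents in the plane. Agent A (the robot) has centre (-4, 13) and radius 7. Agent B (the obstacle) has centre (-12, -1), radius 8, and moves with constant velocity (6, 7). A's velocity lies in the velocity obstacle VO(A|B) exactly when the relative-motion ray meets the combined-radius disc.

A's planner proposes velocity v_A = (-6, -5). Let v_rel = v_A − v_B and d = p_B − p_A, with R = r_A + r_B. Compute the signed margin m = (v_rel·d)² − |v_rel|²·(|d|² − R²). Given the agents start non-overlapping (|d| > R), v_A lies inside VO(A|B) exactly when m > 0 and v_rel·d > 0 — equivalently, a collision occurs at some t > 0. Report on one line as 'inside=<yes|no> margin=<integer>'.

d = (-8, -14),  |d|² = 260;  R = 7+8 = 15,  c = 260−15² = 35
v_rel = (-12, -12),  |v_rel|² = 288;  v_rel·d = (-12)·(-8) + (-12)·(-14) = 264
288·t² − 528·t + 35 = 0  ⇒  m = 264² − 288·35 = 59616
m = 59616 > 0,  v_rel·d = 264 > 0  ⇒  inside

inside=yes margin=59616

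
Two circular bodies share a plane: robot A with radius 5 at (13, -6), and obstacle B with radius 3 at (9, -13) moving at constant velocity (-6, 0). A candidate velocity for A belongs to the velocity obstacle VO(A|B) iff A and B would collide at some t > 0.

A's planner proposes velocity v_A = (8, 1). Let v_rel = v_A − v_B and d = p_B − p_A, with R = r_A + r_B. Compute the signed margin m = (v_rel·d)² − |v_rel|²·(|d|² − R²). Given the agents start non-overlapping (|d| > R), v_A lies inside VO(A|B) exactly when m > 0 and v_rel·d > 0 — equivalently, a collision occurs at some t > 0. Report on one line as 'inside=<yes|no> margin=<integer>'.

d = (-4, -7),  |d|² = 65;  R = 5+3 = 8,  c = 65−8² = 1
v_rel = (14, 1),  |v_rel|² = 197;  v_rel·d = (14)·(-4) + (1)·(-7) = -63
197·t² + 126·t + 1 = 0  ⇒  m = (-63)² − 197·1 = 3772
m = 3772 > 0,  v_rel·d = -63 < 0  ⇒  outside

inside=no margin=3772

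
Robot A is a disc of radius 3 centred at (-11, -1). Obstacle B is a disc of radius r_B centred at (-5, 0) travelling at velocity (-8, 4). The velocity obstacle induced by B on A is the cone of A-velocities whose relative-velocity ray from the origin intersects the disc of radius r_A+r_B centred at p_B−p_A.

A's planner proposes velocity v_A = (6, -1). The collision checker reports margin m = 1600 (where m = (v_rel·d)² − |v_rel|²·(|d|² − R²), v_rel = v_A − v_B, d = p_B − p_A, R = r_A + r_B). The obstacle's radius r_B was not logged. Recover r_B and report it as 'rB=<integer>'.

m = 1600
d = (6, 1);  v_rel = (14, -5),  |v_rel|² = 221
v_rel×d = (14)·(1) − (-5)·(6) = 44
since m = R²·221 − 44²:  R² = (1936 + 1600) / 221 = 16
R = √16 = 4  ⇒  r_B = 4 − 3 = 1

rB=1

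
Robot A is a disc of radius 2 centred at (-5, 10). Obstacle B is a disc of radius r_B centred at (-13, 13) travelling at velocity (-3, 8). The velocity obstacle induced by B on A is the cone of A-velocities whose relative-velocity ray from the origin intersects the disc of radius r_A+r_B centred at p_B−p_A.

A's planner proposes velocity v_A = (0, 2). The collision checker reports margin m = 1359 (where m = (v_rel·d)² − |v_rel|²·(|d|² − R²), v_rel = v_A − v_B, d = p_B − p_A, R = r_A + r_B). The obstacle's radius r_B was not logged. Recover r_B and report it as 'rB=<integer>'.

m = 1359
d = (-8, 3);  v_rel = (3, -6),  |v_rel|² = 45
v_rel×d = (3)·(3) − (-6)·(-8) = -39
since m = R²·45 − (-39)²:  R² = (1521 + 1359) / 45 = 64
R = √64 = 8  ⇒  r_B = 8 − 2 = 6

rB=6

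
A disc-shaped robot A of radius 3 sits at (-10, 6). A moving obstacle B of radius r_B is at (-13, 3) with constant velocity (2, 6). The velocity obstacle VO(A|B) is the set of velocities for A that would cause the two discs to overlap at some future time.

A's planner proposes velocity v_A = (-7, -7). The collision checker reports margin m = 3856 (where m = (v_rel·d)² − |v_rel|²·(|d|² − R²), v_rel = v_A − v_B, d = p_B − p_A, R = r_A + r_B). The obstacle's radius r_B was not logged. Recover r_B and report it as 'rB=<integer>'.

m = 3856
d = (-3, -3);  v_rel = (-9, -13),  |v_rel|² = 250
v_rel×d = (-9)·(-3) − (-13)·(-3) = -12
since m = R²·250 − (-12)²:  R² = (144 + 3856) / 250 = 16
R = √16 = 4  ⇒  r_B = 4 − 3 = 1

rB=1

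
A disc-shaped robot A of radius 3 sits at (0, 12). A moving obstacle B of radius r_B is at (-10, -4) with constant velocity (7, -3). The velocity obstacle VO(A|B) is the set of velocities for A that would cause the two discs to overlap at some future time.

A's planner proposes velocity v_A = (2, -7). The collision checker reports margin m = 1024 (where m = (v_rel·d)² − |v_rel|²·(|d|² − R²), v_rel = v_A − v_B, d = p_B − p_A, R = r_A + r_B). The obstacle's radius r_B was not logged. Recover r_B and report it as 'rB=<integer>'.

m = 1024
d = (-10, -16);  v_rel = (-5, -4),  |v_rel|² = 41
v_rel×d = (-5)·(-16) − (-4)·(-10) = 40
since m = R²·41 − 40²:  R² = (1600 + 1024) / 41 = 64
R = √64 = 8  ⇒  r_B = 8 − 3 = 5

rB=5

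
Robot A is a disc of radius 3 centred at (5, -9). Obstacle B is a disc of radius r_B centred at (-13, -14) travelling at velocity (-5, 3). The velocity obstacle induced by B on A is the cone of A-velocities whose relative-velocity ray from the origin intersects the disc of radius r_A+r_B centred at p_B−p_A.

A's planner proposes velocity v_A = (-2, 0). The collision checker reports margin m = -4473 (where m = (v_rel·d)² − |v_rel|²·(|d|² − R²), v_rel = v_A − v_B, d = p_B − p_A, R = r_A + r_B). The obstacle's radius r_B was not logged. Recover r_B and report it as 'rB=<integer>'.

m = -4473
d = (-18, -5);  v_rel = (3, -3),  |v_rel|² = 18
v_rel×d = (3)·(-5) − (-3)·(-18) = -69
since m = R²·18 − (-69)²:  R² = (4761 + -4473) / 18 = 16
R = √16 = 4  ⇒  r_B = 4 − 3 = 1

rB=1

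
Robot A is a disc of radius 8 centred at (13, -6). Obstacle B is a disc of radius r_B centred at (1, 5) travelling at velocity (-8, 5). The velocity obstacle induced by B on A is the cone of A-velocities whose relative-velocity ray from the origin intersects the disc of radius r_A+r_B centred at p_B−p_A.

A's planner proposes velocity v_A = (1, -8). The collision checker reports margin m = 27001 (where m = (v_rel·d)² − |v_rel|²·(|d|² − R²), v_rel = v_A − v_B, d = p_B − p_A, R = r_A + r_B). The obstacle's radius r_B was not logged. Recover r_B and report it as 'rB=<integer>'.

m = 27001
d = (-12, 11);  v_rel = (9, -13),  |v_rel|² = 250
v_rel×d = (9)·(11) − (-13)·(-12) = -57
since m = R²·250 − (-57)²:  R² = (3249 + 27001) / 250 = 121
R = √121 = 11  ⇒  r_B = 11 − 8 = 3

rB=3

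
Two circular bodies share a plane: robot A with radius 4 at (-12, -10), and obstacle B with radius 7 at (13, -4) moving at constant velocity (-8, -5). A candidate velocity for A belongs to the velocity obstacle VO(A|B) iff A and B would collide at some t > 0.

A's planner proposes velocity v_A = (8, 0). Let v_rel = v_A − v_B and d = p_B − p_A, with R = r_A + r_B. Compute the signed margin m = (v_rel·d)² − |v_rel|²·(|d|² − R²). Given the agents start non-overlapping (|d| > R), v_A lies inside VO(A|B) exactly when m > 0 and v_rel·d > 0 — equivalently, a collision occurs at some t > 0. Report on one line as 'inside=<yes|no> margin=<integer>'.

d = (25, 6),  |d|² = 661;  R = 4+7 = 11,  c = 661−11² = 540
v_rel = (16, 5),  |v_rel|² = 281;  v_rel·d = (16)·(25) + (5)·(6) = 430
281·t² − 860·t + 540 = 0  ⇒  m = 430² − 281·540 = 33160
m = 33160 > 0,  v_rel·d = 430 > 0  ⇒  inside

inside=yes margin=33160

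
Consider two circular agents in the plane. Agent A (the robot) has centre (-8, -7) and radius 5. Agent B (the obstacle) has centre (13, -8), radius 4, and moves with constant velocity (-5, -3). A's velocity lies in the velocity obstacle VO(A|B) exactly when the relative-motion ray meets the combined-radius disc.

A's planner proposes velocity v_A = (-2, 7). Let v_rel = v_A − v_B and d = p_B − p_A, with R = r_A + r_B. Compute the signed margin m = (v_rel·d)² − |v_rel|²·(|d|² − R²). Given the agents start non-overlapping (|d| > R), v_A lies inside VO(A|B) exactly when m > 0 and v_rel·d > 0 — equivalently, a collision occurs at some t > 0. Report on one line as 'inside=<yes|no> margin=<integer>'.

d = (21, -1),  |d|² = 442;  R = 5+4 = 9,  c = 442−9² = 361
v_rel = (3, 10),  |v_rel|² = 109;  v_rel·d = (3)·(21) + (10)·(-1) = 53
109·t² − 106·t + 361 = 0  ⇒  m = 53² − 109·361 = -36540
m = -36540 < 0,  v_rel·d = 53 > 0  ⇒  outside

inside=no margin=-36540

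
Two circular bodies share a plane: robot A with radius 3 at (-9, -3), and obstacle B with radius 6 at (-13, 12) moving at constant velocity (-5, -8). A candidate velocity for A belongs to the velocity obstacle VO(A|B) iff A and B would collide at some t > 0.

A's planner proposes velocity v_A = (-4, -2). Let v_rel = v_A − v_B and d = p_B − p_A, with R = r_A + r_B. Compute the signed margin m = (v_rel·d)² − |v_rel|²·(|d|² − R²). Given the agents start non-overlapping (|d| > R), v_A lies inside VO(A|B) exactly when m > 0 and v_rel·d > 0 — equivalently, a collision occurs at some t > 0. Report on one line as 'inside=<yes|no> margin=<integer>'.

d = (-4, 15),  |d|² = 241;  R = 3+6 = 9,  c = 241−9² = 160
v_rel = (1, 6),  |v_rel|² = 37;  v_rel·d = (1)·(-4) + (6)·(15) = 86
37·t² − 172·t + 160 = 0  ⇒  m = 86² − 37·160 = 1476
m = 1476 > 0,  v_rel·d = 86 > 0  ⇒  inside

inside=yes margin=1476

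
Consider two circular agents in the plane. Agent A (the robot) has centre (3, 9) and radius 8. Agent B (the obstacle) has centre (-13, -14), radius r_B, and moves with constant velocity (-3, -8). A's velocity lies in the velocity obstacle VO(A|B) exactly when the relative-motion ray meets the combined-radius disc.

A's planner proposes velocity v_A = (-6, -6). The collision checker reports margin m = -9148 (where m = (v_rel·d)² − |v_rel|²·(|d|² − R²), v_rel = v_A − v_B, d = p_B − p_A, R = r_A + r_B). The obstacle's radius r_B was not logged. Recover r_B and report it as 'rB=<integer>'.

m = -9148
d = (-16, -23);  v_rel = (-3, 2),  |v_rel|² = 13
v_rel×d = (-3)·(-23) − (2)·(-16) = 101
since m = R²·13 − 101²:  R² = (10201 + -9148) / 13 = 81
R = √81 = 9  ⇒  r_B = 9 − 8 = 1

rB=1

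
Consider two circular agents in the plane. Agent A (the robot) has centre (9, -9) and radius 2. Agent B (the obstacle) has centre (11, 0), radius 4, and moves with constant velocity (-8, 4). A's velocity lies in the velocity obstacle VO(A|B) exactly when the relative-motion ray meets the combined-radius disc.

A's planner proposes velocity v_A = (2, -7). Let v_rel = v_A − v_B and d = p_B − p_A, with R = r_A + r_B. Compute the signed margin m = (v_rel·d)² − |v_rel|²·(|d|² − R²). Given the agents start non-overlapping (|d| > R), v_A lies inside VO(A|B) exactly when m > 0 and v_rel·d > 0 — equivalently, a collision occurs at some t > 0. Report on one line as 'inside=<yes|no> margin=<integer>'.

d = (2, 9),  |d|² = 85;  R = 2+4 = 6,  c = 85−6² = 49
v_rel = (10, -11),  |v_rel|² = 221;  v_rel·d = (10)·(2) + (-11)·(9) = -79
221·t² + 158·t + 49 = 0  ⇒  m = (-79)² − 221·49 = -4588
m = -4588 < 0,  v_rel·d = -79 < 0  ⇒  outside

inside=no margin=-4588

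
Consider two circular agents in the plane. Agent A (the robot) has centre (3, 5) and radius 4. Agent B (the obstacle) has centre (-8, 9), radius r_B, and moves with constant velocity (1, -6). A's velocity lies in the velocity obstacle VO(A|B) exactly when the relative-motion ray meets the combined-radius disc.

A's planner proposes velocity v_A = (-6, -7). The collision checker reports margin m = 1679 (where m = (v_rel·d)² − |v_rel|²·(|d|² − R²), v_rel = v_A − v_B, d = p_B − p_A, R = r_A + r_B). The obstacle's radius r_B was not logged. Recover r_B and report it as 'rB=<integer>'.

m = 1679
d = (-11, 4);  v_rel = (-7, -1),  |v_rel|² = 50
v_rel×d = (-7)·(4) − (-1)·(-11) = -39
since m = R²·50 − (-39)²:  R² = (1521 + 1679) / 50 = 64
R = √64 = 8  ⇒  r_B = 8 − 4 = 4

rB=4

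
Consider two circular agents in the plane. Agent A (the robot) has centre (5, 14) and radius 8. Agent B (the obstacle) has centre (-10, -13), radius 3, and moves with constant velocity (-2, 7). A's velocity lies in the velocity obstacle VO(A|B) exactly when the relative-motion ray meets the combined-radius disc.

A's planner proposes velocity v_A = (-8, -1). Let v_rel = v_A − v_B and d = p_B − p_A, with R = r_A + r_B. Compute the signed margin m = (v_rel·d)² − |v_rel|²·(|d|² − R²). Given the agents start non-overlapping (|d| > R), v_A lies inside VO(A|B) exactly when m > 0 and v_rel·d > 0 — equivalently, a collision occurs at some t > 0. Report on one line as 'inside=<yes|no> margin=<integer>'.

d = (-15, -27),  |d|² = 954;  R = 8+3 = 11,  c = 954−11² = 833
v_rel = (-6, -8),  |v_rel|² = 100;  v_rel·d = (-6)·(-15) + (-8)·(-27) = 306
100·t² − 612·t + 833 = 0  ⇒  m = 306² − 100·833 = 10336
m = 10336 > 0,  v_rel·d = 306 > 0  ⇒  inside

inside=yes margin=10336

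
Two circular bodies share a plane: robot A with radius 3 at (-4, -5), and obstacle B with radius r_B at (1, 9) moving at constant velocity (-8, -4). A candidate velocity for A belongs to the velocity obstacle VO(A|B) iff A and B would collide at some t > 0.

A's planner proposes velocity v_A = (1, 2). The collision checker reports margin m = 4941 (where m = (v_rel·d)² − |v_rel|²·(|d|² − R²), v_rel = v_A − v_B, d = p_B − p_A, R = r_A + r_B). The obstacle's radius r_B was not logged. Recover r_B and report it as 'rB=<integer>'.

m = 4941
d = (5, 14);  v_rel = (9, 6),  |v_rel|² = 117
v_rel×d = (9)·(14) − (6)·(5) = 96
since m = R²·117 − 96²:  R² = (9216 + 4941) / 117 = 121
R = √121 = 11  ⇒  r_B = 11 − 3 = 8

rB=8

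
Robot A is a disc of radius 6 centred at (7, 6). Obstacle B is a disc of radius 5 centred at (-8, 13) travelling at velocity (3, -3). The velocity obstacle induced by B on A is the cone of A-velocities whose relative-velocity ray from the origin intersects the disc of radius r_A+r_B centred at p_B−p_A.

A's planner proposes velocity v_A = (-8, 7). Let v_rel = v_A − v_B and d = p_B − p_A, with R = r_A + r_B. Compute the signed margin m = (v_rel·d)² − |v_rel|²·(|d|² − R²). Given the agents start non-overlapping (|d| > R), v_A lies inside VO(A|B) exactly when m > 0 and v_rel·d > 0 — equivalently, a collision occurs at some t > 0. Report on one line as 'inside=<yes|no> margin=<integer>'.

d = (-15, 7),  |d|² = 274;  R = 6+5 = 11,  c = 274−11² = 153
v_rel = (-11, 10),  |v_rel|² = 221;  v_rel·d = (-11)·(-15) + (10)·(7) = 235
221·t² − 470·t + 153 = 0  ⇒  m = 235² − 221·153 = 21412
m = 21412 > 0,  v_rel·d = 235 > 0  ⇒  inside

inside=yes margin=21412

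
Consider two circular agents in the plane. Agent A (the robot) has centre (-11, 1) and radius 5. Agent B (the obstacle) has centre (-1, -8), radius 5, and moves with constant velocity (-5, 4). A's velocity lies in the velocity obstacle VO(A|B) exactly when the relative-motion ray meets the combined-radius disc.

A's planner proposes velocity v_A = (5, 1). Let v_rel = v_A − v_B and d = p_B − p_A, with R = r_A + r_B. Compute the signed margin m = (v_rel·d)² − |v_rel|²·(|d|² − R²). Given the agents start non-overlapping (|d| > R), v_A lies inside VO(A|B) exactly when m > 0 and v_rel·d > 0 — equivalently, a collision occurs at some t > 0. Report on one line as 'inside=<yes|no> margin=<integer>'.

d = (10, -9),  |d|² = 181;  R = 5+5 = 10,  c = 181−10² = 81
v_rel = (10, -3),  |v_rel|² = 109;  v_rel·d = (10)·(10) + (-3)·(-9) = 127
109·t² − 254·t + 81 = 0  ⇒  m = 127² − 109·81 = 7300
m = 7300 > 0,  v_rel·d = 127 > 0  ⇒  inside

inside=yes margin=7300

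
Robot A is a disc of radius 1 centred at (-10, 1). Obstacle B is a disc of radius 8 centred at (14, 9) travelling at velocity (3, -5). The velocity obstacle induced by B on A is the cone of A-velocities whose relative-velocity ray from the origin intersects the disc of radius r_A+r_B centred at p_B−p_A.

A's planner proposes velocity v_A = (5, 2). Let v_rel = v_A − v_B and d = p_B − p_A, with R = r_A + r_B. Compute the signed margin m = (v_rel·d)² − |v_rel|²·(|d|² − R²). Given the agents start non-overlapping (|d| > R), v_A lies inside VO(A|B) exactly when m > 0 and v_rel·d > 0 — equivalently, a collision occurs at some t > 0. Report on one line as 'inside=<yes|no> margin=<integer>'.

d = (24, 8),  |d|² = 640;  R = 1+8 = 9,  c = 640−9² = 559
v_rel = (2, 7),  |v_rel|² = 53;  v_rel·d = (2)·(24) + (7)·(8) = 104
53·t² − 208·t + 559 = 0  ⇒  m = 104² − 53·559 = -18811
m = -18811 < 0,  v_rel·d = 104 > 0  ⇒  outside

inside=no margin=-18811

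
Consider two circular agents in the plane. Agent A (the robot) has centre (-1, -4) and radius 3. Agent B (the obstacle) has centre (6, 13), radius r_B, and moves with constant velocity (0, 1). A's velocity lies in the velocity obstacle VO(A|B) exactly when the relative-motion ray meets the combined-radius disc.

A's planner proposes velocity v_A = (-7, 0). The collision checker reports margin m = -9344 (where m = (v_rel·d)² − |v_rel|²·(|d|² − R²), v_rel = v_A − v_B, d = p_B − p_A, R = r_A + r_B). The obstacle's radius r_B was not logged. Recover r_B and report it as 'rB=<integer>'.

m = -9344
d = (7, 17);  v_rel = (-7, -1),  |v_rel|² = 50
v_rel×d = (-7)·(17) − (-1)·(7) = -112
since m = R²·50 − (-112)²:  R² = (12544 + -9344) / 50 = 64
R = √64 = 8  ⇒  r_B = 8 − 3 = 5

rB=5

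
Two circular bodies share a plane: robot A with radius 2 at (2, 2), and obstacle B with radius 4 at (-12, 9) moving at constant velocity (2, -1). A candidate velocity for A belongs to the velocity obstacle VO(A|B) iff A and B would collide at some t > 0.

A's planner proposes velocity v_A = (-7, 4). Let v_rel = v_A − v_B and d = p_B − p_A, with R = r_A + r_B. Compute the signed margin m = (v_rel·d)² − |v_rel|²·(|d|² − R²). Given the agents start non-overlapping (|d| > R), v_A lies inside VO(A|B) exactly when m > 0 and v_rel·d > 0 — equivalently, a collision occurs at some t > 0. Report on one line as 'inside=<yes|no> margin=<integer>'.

d = (-14, 7),  |d|² = 245;  R = 2+4 = 6,  c = 245−6² = 209
v_rel = (-9, 5),  |v_rel|² = 106;  v_rel·d = (-9)·(-14) + (5)·(7) = 161
106·t² − 322·t + 209 = 0  ⇒  m = 161² − 106·209 = 3767
m = 3767 > 0,  v_rel·d = 161 > 0  ⇒  inside

inside=yes margin=3767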